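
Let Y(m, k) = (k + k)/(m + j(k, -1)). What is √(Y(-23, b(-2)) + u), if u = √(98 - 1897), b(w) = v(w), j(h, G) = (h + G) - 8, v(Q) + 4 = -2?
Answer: √(114 + 361*I*√1799)/19 ≈ 4.6223 + 4.588*I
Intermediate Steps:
v(Q) = -6 (v(Q) = -4 - 2 = -6)
j(h, G) = -8 + G + h (j(h, G) = (G + h) - 8 = -8 + G + h)
b(w) = -6
Y(m, k) = 2*k/(-9 + k + m) (Y(m, k) = (k + k)/(m + (-8 - 1 + k)) = (2*k)/(m + (-9 + k)) = (2*k)/(-9 + k + m) = 2*k/(-9 + k + m))
u = I*√1799 (u = √(-1799) = I*√1799 ≈ 42.415*I)
√(Y(-23, b(-2)) + u) = √(2*(-6)/(-9 - 6 - 23) + I*√1799) = √(2*(-6)/(-38) + I*√1799) = √(2*(-6)*(-1/38) + I*√1799) = √(6/19 + I*√1799)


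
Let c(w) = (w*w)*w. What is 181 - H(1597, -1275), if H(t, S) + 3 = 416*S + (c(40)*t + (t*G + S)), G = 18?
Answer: -101704887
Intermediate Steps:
c(w) = w³ (c(w) = w²*w = w³)
H(t, S) = -3 + 417*S + 64018*t (H(t, S) = -3 + (416*S + (40³*t + (t*18 + S))) = -3 + (416*S + (64000*t + (18*t + S))) = -3 + (416*S + (64000*t + (S + 18*t))) = -3 + (416*S + (S + 64018*t)) = -3 + (417*S + 64018*t) = -3 + 417*S + 64018*t)
181 - H(1597, -1275) = 181 - (-3 + 417*(-1275) + 64018*1597) = 181 - (-3 - 531675 + 102236746) = 181 - 1*101705068 = 181 - 101705068 = -101704887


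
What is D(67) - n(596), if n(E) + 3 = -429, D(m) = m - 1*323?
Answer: 176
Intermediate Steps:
D(m) = -323 + m (D(m) = m - 323 = -323 + m)
n(E) = -432 (n(E) = -3 - 429 = -432)
D(67) - n(596) = (-323 + 67) - 1*(-432) = -256 + 432 = 176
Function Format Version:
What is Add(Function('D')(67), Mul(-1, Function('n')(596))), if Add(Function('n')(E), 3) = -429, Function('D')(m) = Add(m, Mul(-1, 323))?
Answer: 176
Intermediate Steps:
Function('D')(m) = Add(-323, m) (Function('D')(m) = Add(m, -323) = Add(-323, m))
Function('n')(E) = -432 (Function('n')(E) = Add(-3, -429) = -432)
Add(Function('D')(67), Mul(-1, Function('n')(596))) = Add(Add(-323, 67), Mul(-1, -432)) = Add(-256, 432) = 176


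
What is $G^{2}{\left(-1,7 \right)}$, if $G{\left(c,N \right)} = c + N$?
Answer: $36$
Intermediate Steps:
$G{\left(c,N \right)} = N + c$
$G^{2}{\left(-1,7 \right)} = \left(7 - 1\right)^{2} = 6^{2} = 36$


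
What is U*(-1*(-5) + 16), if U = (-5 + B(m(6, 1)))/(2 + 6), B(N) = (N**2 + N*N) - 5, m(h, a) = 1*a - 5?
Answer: 231/4 ≈ 57.750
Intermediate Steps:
m(h, a) = -5 + a (m(h, a) = a - 5 = -5 + a)
B(N) = -5 + 2*N**2 (B(N) = (N**2 + N**2) - 5 = 2*N**2 - 5 = -5 + 2*N**2)
U = 11/4 (U = (-5 + (-5 + 2*(-5 + 1)**2))/(2 + 6) = (-5 + (-5 + 2*(-4)**2))/8 = (-5 + (-5 + 2*16))*(1/8) = (-5 + (-5 + 32))*(1/8) = (-5 + 27)*(1/8) = 22*(1/8) = 11/4 ≈ 2.7500)
U*(-1*(-5) + 16) = 11*(-1*(-5) + 16)/4 = 11*(5 + 16)/4 = (11/4)*21 = 231/4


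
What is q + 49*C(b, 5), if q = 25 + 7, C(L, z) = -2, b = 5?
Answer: -66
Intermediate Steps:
q = 32
q + 49*C(b, 5) = 32 + 49*(-2) = 32 - 98 = -66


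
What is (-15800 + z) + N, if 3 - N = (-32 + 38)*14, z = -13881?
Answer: -29762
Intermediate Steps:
N = -81 (N = 3 - (-32 + 38)*14 = 3 - 6*14 = 3 - 1*84 = 3 - 84 = -81)
(-15800 + z) + N = (-15800 - 13881) - 81 = -29681 - 81 = -29762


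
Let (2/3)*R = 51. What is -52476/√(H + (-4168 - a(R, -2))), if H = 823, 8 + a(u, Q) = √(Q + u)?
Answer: 52476*I*√2/√(6674 + √298) ≈ 907.24*I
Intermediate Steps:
R = 153/2 (R = (3/2)*51 = 153/2 ≈ 76.500)
a(u, Q) = -8 + √(Q + u)
-52476/√(H + (-4168 - a(R, -2))) = -52476/√(823 + (-4168 - (-8 + √(-2 + 153/2)))) = -52476/√(823 + (-4168 - (-8 + √(149/2)))) = -52476/√(823 + (-4168 - (-8 + √298/2))) = -52476/√(823 + (-4168 + (8 - √298/2))) = -52476/√(823 + (-4160 - √298/2)) = -52476/√(-3337 - √298/2)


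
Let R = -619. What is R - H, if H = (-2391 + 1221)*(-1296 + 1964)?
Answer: 780941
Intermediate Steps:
H = -781560 (H = -1170*668 = -781560)
R - H = -619 - 1*(-781560) = -619 + 781560 = 780941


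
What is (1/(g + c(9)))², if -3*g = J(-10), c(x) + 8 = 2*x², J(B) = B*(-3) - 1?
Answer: 9/187489 ≈ 4.8003e-5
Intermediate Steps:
J(B) = -1 - 3*B (J(B) = -3*B - 1 = -1 - 3*B)
c(x) = -8 + 2*x²
g = -29/3 (g = -(-1 - 3*(-10))/3 = -(-1 + 30)/3 = -⅓*29 = -29/3 ≈ -9.6667)
(1/(g + c(9)))² = (1/(-29/3 + (-8 + 2*9²)))² = (1/(-29/3 + (-8 + 2*81)))² = (1/(-29/3 + (-8 + 162)))² = (1/(-29/3 + 154))² = (1/(433/3))² = (3/433)² = 9/187489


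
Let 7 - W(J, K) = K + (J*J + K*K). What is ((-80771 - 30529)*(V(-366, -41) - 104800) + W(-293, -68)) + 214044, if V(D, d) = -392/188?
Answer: 548235998762/47 ≈ 1.1665e+10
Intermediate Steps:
V(D, d) = -98/47 (V(D, d) = -392*1/188 = -98/47)
W(J, K) = 7 - K - J² - K² (W(J, K) = 7 - (K + (J*J + K*K)) = 7 - (K + (J² + K²)) = 7 - (K + J² + K²) = 7 + (-K - J² - K²) = 7 - K - J² - K²)
((-80771 - 30529)*(V(-366, -41) - 104800) + W(-293, -68)) + 214044 = ((-80771 - 30529)*(-98/47 - 104800) + (7 - 1*(-68) - 1*(-293)² - 1*(-68)²)) + 214044 = (-111300*(-4925698/47) + (7 + 68 - 1*85849 - 1*4624)) + 214044 = (548230187400/47 + (7 + 68 - 85849 - 4624)) + 214044 = (548230187400/47 - 90398) + 214044 = 548225938694/47 + 214044 = 548235998762/47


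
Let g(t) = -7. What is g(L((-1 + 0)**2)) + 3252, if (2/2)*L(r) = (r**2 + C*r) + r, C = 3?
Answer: 3245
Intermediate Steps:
L(r) = r**2 + 4*r (L(r) = (r**2 + 3*r) + r = r**2 + 4*r)
g(L((-1 + 0)**2)) + 3252 = -7 + 3252 = 3245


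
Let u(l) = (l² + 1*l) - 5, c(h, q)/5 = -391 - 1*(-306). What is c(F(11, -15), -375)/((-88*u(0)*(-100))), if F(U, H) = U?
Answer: 17/1760 ≈ 0.0096591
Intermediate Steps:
c(h, q) = -425 (c(h, q) = 5*(-391 - 1*(-306)) = 5*(-391 + 306) = 5*(-85) = -425)
u(l) = -5 + l + l² (u(l) = (l² + l) - 5 = (l + l²) - 5 = -5 + l + l²)
c(F(11, -15), -375)/((-88*u(0)*(-100))) = -425*1/(8800*(-5 + 0 + 0²)) = -425*1/(8800*(-5 + 0 + 0)) = -425/(-88*(-5)*(-100)) = -425/(440*(-100)) = -425/(-44000) = -425*(-1/44000) = 17/1760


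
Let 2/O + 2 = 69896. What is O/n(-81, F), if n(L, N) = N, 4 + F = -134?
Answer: -1/4822686 ≈ -2.0735e-7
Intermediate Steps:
F = -138 (F = -4 - 134 = -138)
O = 1/34947 (O = 2/(-2 + 69896) = 2/69894 = 2*(1/69894) = 1/34947 ≈ 2.8615e-5)
O/n(-81, F) = (1/34947)/(-138) = (1/34947)*(-1/138) = -1/4822686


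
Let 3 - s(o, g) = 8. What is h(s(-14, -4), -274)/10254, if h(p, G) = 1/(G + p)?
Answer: -1/2860866 ≈ -3.4954e-7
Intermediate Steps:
s(o, g) = -5 (s(o, g) = 3 - 1*8 = 3 - 8 = -5)
h(s(-14, -4), -274)/10254 = 1/(-274 - 5*10254) = (1/10254)/(-279) = -1/279*1/10254 = -1/2860866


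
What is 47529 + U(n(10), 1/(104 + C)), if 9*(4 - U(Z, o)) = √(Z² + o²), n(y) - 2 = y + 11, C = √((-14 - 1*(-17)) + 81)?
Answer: 47533 - 26*√(5766101 + 220064*√21)/24147 + √21*√(5766101 + 220064*√21)/48294 ≈ 47530.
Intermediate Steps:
C = 2*√21 (C = √((-14 + 17) + 81) = √(3 + 81) = √84 = 2*√21 ≈ 9.1651)
n(y) = 13 + y (n(y) = 2 + (y + 11) = 2 + (11 + y) = 13 + y)
U(Z, o) = 4 - √(Z² + o²)/9
47529 + U(n(10), 1/(104 + C)) = 47529 + (4 - √((13 + 10)² + (1/(104 + 2*√21))²)/9) = 47529 + (4 - √(23² + (104 + 2*√21)⁻²)/9) = 47529 + (4 - √(529 + (104 + 2*√21)⁻²)/9) = 47533 - √(529 + (104 + 2*√21)⁻²)/9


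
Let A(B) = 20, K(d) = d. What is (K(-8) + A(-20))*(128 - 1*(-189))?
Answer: 3804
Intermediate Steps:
(K(-8) + A(-20))*(128 - 1*(-189)) = (-8 + 20)*(128 - 1*(-189)) = 12*(128 + 189) = 12*317 = 3804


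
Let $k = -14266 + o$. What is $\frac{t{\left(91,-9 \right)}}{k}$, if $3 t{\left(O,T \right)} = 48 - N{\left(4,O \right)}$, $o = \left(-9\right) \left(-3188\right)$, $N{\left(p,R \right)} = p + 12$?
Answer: $\frac{16}{21639} \approx 0.00073941$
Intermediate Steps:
$N{\left(p,R \right)} = 12 + p$
$o = 28692$
$t{\left(O,T \right)} = \frac{32}{3}$ ($t{\left(O,T \right)} = \frac{48 - \left(12 + 4\right)}{3} = \frac{48 - 16}{3} = \frac{1}{3} \cdot 32 = \frac{32}{3}$)
$k = 14426$ ($k = -14266 + 28692 = 14426$)
$\frac{t{\left(91,-9 \right)}}{k} = \frac{32}{3 \cdot 14426} = \frac{32}{3} \cdot \frac{1}{14426} = \frac{16}{21639}$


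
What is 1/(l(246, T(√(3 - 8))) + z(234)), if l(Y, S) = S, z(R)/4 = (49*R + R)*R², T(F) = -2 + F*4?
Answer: 1281290399/3283410173139158442 - I*√5/1641705086569579221 ≈ 3.9023e-10 - 1.362e-18*I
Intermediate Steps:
T(F) = -2 + 4*F
z(R) = 200*R³ (z(R) = 4*((49*R + R)*R²) = 4*((50*R)*R²) = 4*(50*R³) = 200*R³)
1/(l(246, T(√(3 - 8))) + z(234)) = 1/((-2 + 4*√(3 - 8)) + 200*234³) = 1/((-2 + 4*√(-5)) + 200*12812904) = 1/((-2 + 4*(I*√5)) + 2562580800) = 1/((-2 + 4*I*√5) + 2562580800) = 1/(2562580798 + 4*I*√5)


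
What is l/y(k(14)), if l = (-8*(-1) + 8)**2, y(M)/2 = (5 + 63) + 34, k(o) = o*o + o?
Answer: 64/51 ≈ 1.2549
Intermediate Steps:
k(o) = o + o**2 (k(o) = o**2 + o = o + o**2)
y(M) = 204 (y(M) = 2*((5 + 63) + 34) = 2*(68 + 34) = 2*102 = 204)
l = 256 (l = (8 + 8)**2 = 16**2 = 256)
l/y(k(14)) = 256/204 = 256*(1/204) = 64/51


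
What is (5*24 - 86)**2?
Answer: 1156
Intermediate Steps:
(5*24 - 86)**2 = (120 - 86)**2 = 34**2 = 1156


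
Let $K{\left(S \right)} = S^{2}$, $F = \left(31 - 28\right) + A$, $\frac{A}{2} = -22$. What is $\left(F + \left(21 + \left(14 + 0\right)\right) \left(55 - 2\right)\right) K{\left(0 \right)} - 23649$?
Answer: $-23649$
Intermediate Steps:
$A = -44$ ($A = 2 \left(-22\right) = -44$)
$F = -41$ ($F = \left(31 - 28\right) - 44 = 3 - 44 = -41$)
$\left(F + \left(21 + \left(14 + 0\right)\right) \left(55 - 2\right)\right) K{\left(0 \right)} - 23649 = \left(-41 + \left(21 + \left(14 + 0\right)\right) \left(55 - 2\right)\right) 0^{2} - 23649 = \left(-41 + \left(21 + 14\right) 53\right) 0 - 23649 = \left(-41 + 35 \cdot 53\right) 0 - 23649 = \left(-41 + 1855\right) 0 - 23649 = 1814 \cdot 0 - 23649 = 0 - 23649 = -23649$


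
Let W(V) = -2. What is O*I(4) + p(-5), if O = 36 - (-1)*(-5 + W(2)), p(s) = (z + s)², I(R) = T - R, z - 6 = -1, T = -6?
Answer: -290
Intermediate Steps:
z = 5 (z = 6 - 1 = 5)
I(R) = -6 - R
p(s) = (5 + s)²
O = 29 (O = 36 - (-1)*(-5 - 2) = 36 - (-1)*(-7) = 36 - 1*7 = 36 - 7 = 29)
O*I(4) + p(-5) = 29*(-6 - 1*4) + (5 - 5)² = 29*(-6 - 4) + 0² = 29*(-10) + 0 = -290 + 0 = -290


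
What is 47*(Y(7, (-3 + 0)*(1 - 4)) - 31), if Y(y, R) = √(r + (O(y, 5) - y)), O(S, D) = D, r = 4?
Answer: -1457 + 47*√2 ≈ -1390.5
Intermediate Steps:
Y(y, R) = √(9 - y) (Y(y, R) = √(4 + (5 - y)) = √(9 - y))
47*(Y(7, (-3 + 0)*(1 - 4)) - 31) = 47*(√(9 - 1*7) - 31) = 47*(√(9 - 7) - 31) = 47*(√2 - 31) = 47*(-31 + √2) = -1457 + 47*√2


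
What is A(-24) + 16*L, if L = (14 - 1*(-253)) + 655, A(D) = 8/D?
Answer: 44255/3 ≈ 14752.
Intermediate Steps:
L = 922 (L = (14 + 253) + 655 = 267 + 655 = 922)
A(-24) + 16*L = 8/(-24) + 16*922 = 8*(-1/24) + 14752 = -⅓ + 14752 = 44255/3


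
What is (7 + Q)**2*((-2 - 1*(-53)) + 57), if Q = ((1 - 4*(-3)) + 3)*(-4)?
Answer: 350892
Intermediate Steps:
Q = -64 (Q = ((1 + 12) + 3)*(-4) = (13 + 3)*(-4) = 16*(-4) = -64)
(7 + Q)**2*((-2 - 1*(-53)) + 57) = (7 - 64)**2*((-2 - 1*(-53)) + 57) = (-57)**2*((-2 + 53) + 57) = 3249*(51 + 57) = 3249*108 = 350892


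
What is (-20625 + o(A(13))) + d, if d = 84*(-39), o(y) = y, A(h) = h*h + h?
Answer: -23719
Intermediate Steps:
A(h) = h + h² (A(h) = h² + h = h + h²)
d = -3276
(-20625 + o(A(13))) + d = (-20625 + 13*(1 + 13)) - 3276 = (-20625 + 13*14) - 3276 = (-20625 + 182) - 3276 = -20443 - 3276 = -23719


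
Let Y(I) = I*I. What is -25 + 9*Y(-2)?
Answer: 11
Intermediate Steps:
Y(I) = I**2
-25 + 9*Y(-2) = -25 + 9*(-2)**2 = -25 + 9*4 = -25 + 36 = 11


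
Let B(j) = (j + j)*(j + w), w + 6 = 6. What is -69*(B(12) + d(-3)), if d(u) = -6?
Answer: -19458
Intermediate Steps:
w = 0 (w = -6 + 6 = 0)
B(j) = 2*j² (B(j) = (j + j)*(j + 0) = (2*j)*j = 2*j²)
-69*(B(12) + d(-3)) = -69*(2*12² - 6) = -69*(2*144 - 6) = -69*(288 - 6) = -69*282 = -19458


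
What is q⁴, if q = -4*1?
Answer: 256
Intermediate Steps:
q = -4
q⁴ = (-4)⁴ = 256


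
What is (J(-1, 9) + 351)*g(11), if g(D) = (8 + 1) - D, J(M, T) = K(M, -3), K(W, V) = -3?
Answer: -696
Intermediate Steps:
J(M, T) = -3
g(D) = 9 - D
(J(-1, 9) + 351)*g(11) = (-3 + 351)*(9 - 1*11) = 348*(9 - 11) = 348*(-2) = -696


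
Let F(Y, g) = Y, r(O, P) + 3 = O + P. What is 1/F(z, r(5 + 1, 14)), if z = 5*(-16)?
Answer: -1/80 ≈ -0.012500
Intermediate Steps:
z = -80
r(O, P) = -3 + O + P (r(O, P) = -3 + (O + P) = -3 + O + P)
1/F(z, r(5 + 1, 14)) = 1/(-80) = -1/80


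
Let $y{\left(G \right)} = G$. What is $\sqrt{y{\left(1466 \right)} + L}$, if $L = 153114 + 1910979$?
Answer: $\sqrt{2065559} \approx 1437.2$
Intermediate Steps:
$L = 2064093$
$\sqrt{y{\left(1466 \right)} + L} = \sqrt{1466 + 2064093} = \sqrt{2065559}$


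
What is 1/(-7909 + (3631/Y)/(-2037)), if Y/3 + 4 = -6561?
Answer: -40118715/317298913304 ≈ -0.00012644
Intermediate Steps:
Y = -19695 (Y = -12 + 3*(-6561) = -12 - 19683 = -19695)
1/(-7909 + (3631/Y)/(-2037)) = 1/(-7909 + (3631/(-19695))/(-2037)) = 1/(-7909 + (3631*(-1/19695))*(-1/2037)) = 1/(-7909 - 3631/19695*(-1/2037)) = 1/(-7909 + 3631/40118715) = 1/(-317298913304/40118715) = -40118715/317298913304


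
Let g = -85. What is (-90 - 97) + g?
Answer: -272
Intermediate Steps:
(-90 - 97) + g = (-90 - 97) - 85 = -187 - 85 = -272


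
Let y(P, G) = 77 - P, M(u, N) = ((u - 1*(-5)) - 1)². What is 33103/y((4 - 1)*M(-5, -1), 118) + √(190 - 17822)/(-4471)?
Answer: 33103/74 - 4*I*√1102/4471 ≈ 447.34 - 0.029699*I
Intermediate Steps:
M(u, N) = (4 + u)² (M(u, N) = ((u + 5) - 1)² = ((5 + u) - 1)² = (4 + u)²)
33103/y((4 - 1)*M(-5, -1), 118) + √(190 - 17822)/(-4471) = 33103/(77 - (4 - 1)*(4 - 5)²) + √(190 - 17822)/(-4471) = 33103/(77 - 3*(-1)²) + √(-17632)*(-1/4471) = 33103/(77 - 3) + (4*I*√1102)*(-1/4471) = 33103/(77 - 1*3) - 4*I*√1102/4471 = 33103/(77 - 3) - 4*I*√1102/4471 = 33103/74 - 4*I*√1102/4471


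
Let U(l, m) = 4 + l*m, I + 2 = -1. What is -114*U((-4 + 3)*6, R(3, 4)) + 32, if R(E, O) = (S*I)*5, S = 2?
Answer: -20944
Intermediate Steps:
I = -3 (I = -2 - 1 = -3)
R(E, O) = -30 (R(E, O) = (2*(-3))*5 = -6*5 = -30)
-114*U((-4 + 3)*6, R(3, 4)) + 32 = -114*(4 + ((-4 + 3)*6)*(-30)) + 32 = -114*(4 - 1*6*(-30)) + 32 = -114*(4 - 6*(-30)) + 32 = -114*(4 + 180) + 32 = -114*184 + 32 = -20976 + 32 = -20944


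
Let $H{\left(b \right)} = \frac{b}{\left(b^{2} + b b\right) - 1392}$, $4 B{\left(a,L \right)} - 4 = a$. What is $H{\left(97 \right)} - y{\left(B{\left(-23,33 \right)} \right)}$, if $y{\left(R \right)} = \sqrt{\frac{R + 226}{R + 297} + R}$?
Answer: $\frac{97}{17426} - \frac{i \sqrt{21826399}}{2338} \approx 0.0055664 - 1.9982 i$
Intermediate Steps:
$B{\left(a,L \right)} = 1 + \frac{a}{4}$
$H{\left(b \right)} = \frac{b}{-1392 + 2 b^{2}}$ ($H{\left(b \right)} = \frac{b}{\left(b^{2} + b^{2}\right) - 1392} = \frac{b}{2 b^{2} - 1392} = \frac{b}{-1392 + 2 b^{2}}$)
$y{\left(R \right)} = \sqrt{R + \frac{226 + R}{297 + R}}$ ($y{\left(R \right)} = \sqrt{\frac{226 + R}{297 + R} + R} = \sqrt{R + \frac{226 + R}{297 + R}}$)
$H{\left(97 \right)} - y{\left(B{\left(-23,33 \right)} \right)} = \frac{1}{2} \cdot 97 \frac{1}{-696 + 97^{2}} - \sqrt{\frac{226 + \left(1 + \frac{1}{4} \left(-23\right)\right) + \left(1 + \frac{1}{4} \left(-23\right)\right) \left(297 + \left(1 + \frac{1}{4} \left(-23\right)\right)\right)}{297 + \left(1 + \frac{1}{4} \left(-23\right)\right)}} = \frac{1}{2} \cdot 97 \frac{1}{-696 + 9409} - \sqrt{\frac{226 + \left(1 - \frac{23}{4}\right) + \left(1 - \frac{23}{4}\right) \left(297 + \left(1 - \frac{23}{4}\right)\right)}{297 + \left(1 - \frac{23}{4}\right)}} = \frac{1}{2} \cdot 97 \cdot \frac{1}{8713} - \sqrt{\frac{226 - \frac{19}{4} - \frac{19 \left(297 - \frac{19}{4}\right)}{4}}{297 - \frac{19}{4}}} = \frac{1}{2} \cdot 97 \cdot \frac{1}{8713} - \sqrt{\frac{226 - \frac{19}{4} - \frac{22211}{16}}{\frac{1169}{4}}} = \frac{97}{17426} - \sqrt{\frac{4 \left(226 - \frac{19}{4} - \frac{22211}{16}\right)}{1169}} = \frac{97}{17426} - \sqrt{\frac{4}{1169} \left(- \frac{18671}{16}\right)} = \frac{97}{17426} - \sqrt{- \frac{18671}{4676}} = \frac{97}{17426} - \frac{i \sqrt{21826399}}{2338}$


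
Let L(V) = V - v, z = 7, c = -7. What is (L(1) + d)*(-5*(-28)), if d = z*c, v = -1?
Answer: -6580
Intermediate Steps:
d = -49 (d = 7*(-7) = -49)
L(V) = 1 + V (L(V) = V - 1*(-1) = V + 1 = 1 + V)
(L(1) + d)*(-5*(-28)) = ((1 + 1) - 49)*(-5*(-28)) = (2 - 49)*140 = -47*140 = -6580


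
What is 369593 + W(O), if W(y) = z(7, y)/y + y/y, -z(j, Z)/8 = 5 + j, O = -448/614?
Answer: 2588079/7 ≈ 3.6973e+5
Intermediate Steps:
O = -224/307 (O = -448*1/614 = -224/307 ≈ -0.72964)
z(j, Z) = -40 - 8*j (z(j, Z) = -8*(5 + j) = -40 - 8*j)
W(y) = 1 - 96/y (W(y) = (-40 - 8*7)/y + y/y = (-40 - 56)/y + 1 = -96/y + 1 = 1 - 96/y)
369593 + W(O) = 369593 + (-96 - 224/307)/(-224/307) = 369593 - 307/224*(-29696/307) = 369593 + 928/7 = 2588079/7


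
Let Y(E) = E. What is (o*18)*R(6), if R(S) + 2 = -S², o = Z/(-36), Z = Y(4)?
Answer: 76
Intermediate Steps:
Z = 4
o = -⅑ (o = 4/(-36) = 4*(-1/36) = -⅑ ≈ -0.11111)
R(S) = -2 - S²
(o*18)*R(6) = (-⅑*18)*(-2 - 1*6²) = -2*(-2 - 1*36) = -2*(-2 - 36) = -2*(-38) = 76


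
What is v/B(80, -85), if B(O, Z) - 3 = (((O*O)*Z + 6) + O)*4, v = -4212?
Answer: 4212/2175653 ≈ 0.0019360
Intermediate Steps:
B(O, Z) = 27 + 4*O + 4*Z*O² (B(O, Z) = 3 + (((O*O)*Z + 6) + O)*4 = 3 + ((O²*Z + 6) + O)*4 = 3 + ((Z*O² + 6) + O)*4 = 3 + ((6 + Z*O²) + O)*4 = 3 + (6 + O + Z*O²)*4 = 3 + (24 + 4*O + 4*Z*O²) = 27 + 4*O + 4*Z*O²)
v/B(80, -85) = -4212/(27 + 4*80 + 4*(-85)*80²) = -4212/(27 + 320 + 4*(-85)*6400) = -4212/(27 + 320 - 2176000) = -4212/(-2175653) = -4212*(-1/2175653) = 4212/2175653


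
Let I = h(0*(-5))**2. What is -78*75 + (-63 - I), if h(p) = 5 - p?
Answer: -5938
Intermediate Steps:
I = 25 (I = (5 - 0*(-5))**2 = (5 - 1*0)**2 = (5 + 0)**2 = 5**2 = 25)
-78*75 + (-63 - I) = -78*75 + (-63 - 1*25) = -5850 + (-63 - 25) = -5850 - 88 = -5938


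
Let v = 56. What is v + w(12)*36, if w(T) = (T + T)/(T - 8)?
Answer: 272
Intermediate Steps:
w(T) = 2*T/(-8 + T) (w(T) = (2*T)/(-8 + T) = 2*T/(-8 + T))
v + w(12)*36 = 56 + (2*12/(-8 + 12))*36 = 56 + (2*12/4)*36 = 56 + (2*12*(¼))*36 = 56 + 6*36 = 56 + 216 = 272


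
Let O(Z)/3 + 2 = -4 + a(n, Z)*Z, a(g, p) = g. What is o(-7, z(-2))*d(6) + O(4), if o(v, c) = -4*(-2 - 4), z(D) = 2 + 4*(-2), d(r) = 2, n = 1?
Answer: 42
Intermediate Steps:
z(D) = -6 (z(D) = 2 - 8 = -6)
O(Z) = -18 + 3*Z (O(Z) = -6 + 3*(-4 + 1*Z) = -6 + 3*(-4 + Z) = -6 + (-12 + 3*Z) = -18 + 3*Z)
o(v, c) = 24 (o(v, c) = -4*(-6) = 24)
o(-7, z(-2))*d(6) + O(4) = 24*2 + (-18 + 3*4) = 48 + (-18 + 12) = 48 - 6 = 42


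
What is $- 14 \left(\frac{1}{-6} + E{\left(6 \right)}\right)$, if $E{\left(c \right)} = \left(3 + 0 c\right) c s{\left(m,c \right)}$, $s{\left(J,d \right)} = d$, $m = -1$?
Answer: $- \frac{4529}{3} \approx -1509.7$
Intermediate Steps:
$E{\left(c \right)} = 3 c^{2}$ ($E{\left(c \right)} = \left(3 + 0 c\right) c c = \left(3 + 0\right) c c = 3 c c = 3 c^{2}$)
$- 14 \left(\frac{1}{-6} + E{\left(6 \right)}\right) = - 14 \left(\frac{1}{-6} + 3 \cdot 6^{2}\right) = - 14 \left(- \frac{1}{6} + 3 \cdot 36\right) = - 14 \left(- \frac{1}{6} + 108\right) = \left(-14\right) \frac{647}{6} = - \frac{4529}{3}$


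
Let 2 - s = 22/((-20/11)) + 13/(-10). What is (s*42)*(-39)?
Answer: -126126/5 ≈ -25225.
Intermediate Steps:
s = 77/5 (s = 2 - (22/((-20/11)) + 13/(-10)) = 2 - (22/((-20*1/11)) + 13*(-⅒)) = 2 - (22/(-20/11) - 13/10) = 2 - (22*(-11/20) - 13/10) = 2 - (-121/10 - 13/10) = 2 - 1*(-67/5) = 2 + 67/5 = 77/5 ≈ 15.400)
(s*42)*(-39) = ((77/5)*42)*(-39) = (3234/5)*(-39) = -126126/5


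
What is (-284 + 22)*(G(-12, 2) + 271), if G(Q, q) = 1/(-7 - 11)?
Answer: -638887/9 ≈ -70988.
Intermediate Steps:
G(Q, q) = -1/18 (G(Q, q) = 1/(-18) = -1/18)
(-284 + 22)*(G(-12, 2) + 271) = (-284 + 22)*(-1/18 + 271) = -262*4877/18 = -638887/9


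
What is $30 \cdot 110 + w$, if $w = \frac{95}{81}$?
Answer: $\frac{267395}{81} \approx 3301.2$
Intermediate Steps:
$w = \frac{95}{81}$ ($w = 95 \cdot \frac{1}{81} = \frac{95}{81} \approx 1.1728$)
$30 \cdot 110 + w = 30 \cdot 110 + \frac{95}{81} = 3300 + \frac{95}{81} = \frac{267395}{81}$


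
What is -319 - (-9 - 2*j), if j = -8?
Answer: -326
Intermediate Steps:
-319 - (-9 - 2*j) = -319 - (-9 - 2*(-8)) = -319 - (-9 + 16) = -319 - 1*7 = -319 - 7 = -326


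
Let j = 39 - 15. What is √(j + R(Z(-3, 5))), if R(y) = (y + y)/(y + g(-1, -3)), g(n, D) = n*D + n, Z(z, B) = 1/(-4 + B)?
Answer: √222/3 ≈ 4.9666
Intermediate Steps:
g(n, D) = n + D*n (g(n, D) = D*n + n = n + D*n)
j = 24
R(y) = 2*y/(2 + y) (R(y) = (y + y)/(y - (1 - 3)) = (2*y)/(y - 1*(-2)) = (2*y)/(y + 2) = (2*y)/(2 + y) = 2*y/(2 + y))
√(j + R(Z(-3, 5))) = √(24 + 2/((-4 + 5)*(2 + 1/(-4 + 5)))) = √(24 + 2/(1*(2 + 1/1))) = √(24 + 2*1/(2 + 1)) = √(24 + 2*1/3) = √(24 + 2*1*(⅓)) = √(24 + ⅔) = √(74/3) = √222/3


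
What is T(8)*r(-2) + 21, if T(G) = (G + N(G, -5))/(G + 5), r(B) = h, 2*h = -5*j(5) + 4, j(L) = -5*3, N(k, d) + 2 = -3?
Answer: 783/26 ≈ 30.115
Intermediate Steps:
N(k, d) = -5 (N(k, d) = -2 - 3 = -5)
j(L) = -15
h = 79/2 (h = (-5*(-15) + 4)/2 = (75 + 4)/2 = (½)*79 = 79/2 ≈ 39.500)
r(B) = 79/2
T(G) = (-5 + G)/(5 + G) (T(G) = (G - 5)/(G + 5) = (-5 + G)/(5 + G))
T(8)*r(-2) + 21 = ((-5 + 8)/(5 + 8))*(79/2) + 21 = (3/13)*(79/2) + 21 = 237/26 + 21 = 783/26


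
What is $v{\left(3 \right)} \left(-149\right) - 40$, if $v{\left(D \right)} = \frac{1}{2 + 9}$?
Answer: $- \frac{589}{11} \approx -53.545$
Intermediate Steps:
$v{\left(D \right)} = \frac{1}{11}$
$v{\left(3 \right)} \left(-149\right) - 40 = \frac{1}{11} \left(-149\right) - 40 = - \frac{149}{11} - 40 = - \frac{589}{11}$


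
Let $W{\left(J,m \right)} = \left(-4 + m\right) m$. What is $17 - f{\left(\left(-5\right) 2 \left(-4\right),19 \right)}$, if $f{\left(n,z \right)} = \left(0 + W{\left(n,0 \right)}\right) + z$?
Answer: $-2$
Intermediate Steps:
$W{\left(J,m \right)} = m \left(-4 + m\right)$
$f{\left(n,z \right)} = z$ ($f{\left(n,z \right)} = \left(0 + 0 \left(-4 + 0\right)\right) + z = \left(0 + 0 \left(-4\right)\right) + z = \left(0 + 0\right) + z = 0 + z = z$)
$17 - f{\left(\left(-5\right) 2 \left(-4\right),19 \right)} = 17 - 19 = -2$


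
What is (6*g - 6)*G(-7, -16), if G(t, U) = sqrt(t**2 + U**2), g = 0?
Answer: -6*sqrt(305) ≈ -104.79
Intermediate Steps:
G(t, U) = sqrt(U**2 + t**2)
(6*g - 6)*G(-7, -16) = (6*0 - 6)*sqrt((-16)**2 + (-7)**2) = (0 - 6)*sqrt(256 + 49) = -6*sqrt(305)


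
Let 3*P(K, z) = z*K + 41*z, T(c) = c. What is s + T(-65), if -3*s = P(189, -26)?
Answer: 5395/9 ≈ 599.44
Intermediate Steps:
P(K, z) = 41*z/3 + K*z/3 (P(K, z) = (z*K + 41*z)/3 = (K*z + 41*z)/3 = (41*z + K*z)/3 = 41*z/3 + K*z/3)
s = 5980/9 (s = -(-26)*(41 + 189)/9 = -(-26)*230/9 = -1/3*(-5980/3) = 5980/9 ≈ 664.44)
s + T(-65) = 5980/9 - 65 = 5395/9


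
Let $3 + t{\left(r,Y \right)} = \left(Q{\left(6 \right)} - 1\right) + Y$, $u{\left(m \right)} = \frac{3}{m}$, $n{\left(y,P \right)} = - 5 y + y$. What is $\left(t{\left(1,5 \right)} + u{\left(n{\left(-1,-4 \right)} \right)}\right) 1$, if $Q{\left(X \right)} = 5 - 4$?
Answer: $\frac{11}{4} \approx 2.75$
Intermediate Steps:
$n{\left(y,P \right)} = - 4 y$
$Q{\left(X \right)} = 1$ ($Q{\left(X \right)} = 5 - 4 = 1$)
$t{\left(r,Y \right)} = -3 + Y$ ($t{\left(r,Y \right)} = -3 + \left(\left(1 - 1\right) + Y\right) = -3 + \left(0 + Y\right) = -3 + Y$)
$\left(t{\left(1,5 \right)} + u{\left(n{\left(-1,-4 \right)} \right)}\right) 1 = \left(\left(-3 + 5\right) + \frac{3}{\left(-4\right) \left(-1\right)}\right) 1 = \left(2 + \frac{3}{4}\right) 1 = \frac{11}{4} \cdot 1 = \frac{11}{4}$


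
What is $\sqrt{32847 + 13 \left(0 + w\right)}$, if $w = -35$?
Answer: $2 \sqrt{8098} \approx 179.98$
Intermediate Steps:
$\sqrt{32847 + 13 \left(0 + w\right)} = \sqrt{32847 + 13 \left(0 - 35\right)} = \sqrt{32847 + 13 \left(-35\right)} = \sqrt{32847 - 455} = \sqrt{32392} = 2 \sqrt{8098}$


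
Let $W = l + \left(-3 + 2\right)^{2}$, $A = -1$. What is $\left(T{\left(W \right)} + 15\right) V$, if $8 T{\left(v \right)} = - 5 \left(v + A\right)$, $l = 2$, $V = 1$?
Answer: $\frac{55}{4} \approx 13.75$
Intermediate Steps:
$W = 3$ ($W = 2 + \left(-3 + 2\right)^{2} = 2 + \left(-1\right)^{2} = 2 + 1 = 3$)
$T{\left(v \right)} = \frac{5}{8} - \frac{5 v}{8}$ ($T{\left(v \right)} = \frac{\left(-5\right) \left(v - 1\right)}{8} = \frac{\left(-5\right) \left(-1 + v\right)}{8} = \frac{5 - 5 v}{8} = \frac{5}{8} - \frac{5 v}{8}$)
$\left(T{\left(W \right)} + 15\right) V = \left(\left(\frac{5}{8} - \frac{15}{8}\right) + 15\right) 1 = \left(- \frac{5}{4} + 15\right) 1 = \frac{55}{4} \cdot 1 = \frac{55}{4}$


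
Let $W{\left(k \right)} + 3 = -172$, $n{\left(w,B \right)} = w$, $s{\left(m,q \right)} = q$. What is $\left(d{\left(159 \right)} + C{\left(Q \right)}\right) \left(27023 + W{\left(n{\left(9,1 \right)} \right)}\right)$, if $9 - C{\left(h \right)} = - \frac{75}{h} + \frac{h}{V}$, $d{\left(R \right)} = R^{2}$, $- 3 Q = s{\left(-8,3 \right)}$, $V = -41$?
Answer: $\frac{27755838272}{41} \approx 6.7697 \cdot 10^{8}$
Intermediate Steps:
$W{\left(k \right)} = -175$ ($W{\left(k \right)} = -3 - 172 = -175$)
$Q = -1$ ($Q = \left(- \frac{1}{3}\right) 3 = -1$)
$C{\left(h \right)} = 9 + \frac{75}{h} + \frac{h}{41}$ ($C{\left(h \right)} = 9 - \left(- \frac{75}{h} + \frac{h}{-41}\right) = 9 - \left(- \frac{75}{h} + h \left(- \frac{1}{41}\right)\right) = 9 - \left(- \frac{75}{h} - \frac{h}{41}\right) = 9 + \left(\frac{75}{h} + \frac{h}{41}\right) = 9 + \frac{75}{h} + \frac{h}{41}$)
$\left(d{\left(159 \right)} + C{\left(Q \right)}\right) \left(27023 + W{\left(n{\left(9,1 \right)} \right)}\right) = \left(159^{2} + \left(9 + \frac{75}{-1} + \frac{1}{41} \left(-1\right)\right)\right) \left(27023 - 175\right) = \left(25281 + \left(9 + 75 \left(-1\right) - \frac{1}{41}\right)\right) 26848 = \left(25281 - \frac{2707}{41}\right) 26848 = \frac{1033814}{41} \cdot 26848 = \frac{27755838272}{41}$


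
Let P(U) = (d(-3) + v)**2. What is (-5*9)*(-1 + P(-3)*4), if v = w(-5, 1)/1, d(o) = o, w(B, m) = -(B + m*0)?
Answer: -675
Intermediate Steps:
w(B, m) = -B (w(B, m) = -(B + 0) = -B)
v = 5 (v = -1*(-5)/1 = 5*1 = 5)
P(U) = 4 (P(U) = (-3 + 5)**2 = 2**2 = 4)
(-5*9)*(-1 + P(-3)*4) = (-5*9)*(-1 + 4*4) = -45*(-1 + 16) = -45*15 = -675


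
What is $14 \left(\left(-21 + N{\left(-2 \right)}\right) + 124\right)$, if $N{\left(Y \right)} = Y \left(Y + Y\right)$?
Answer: $1554$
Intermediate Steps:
$N{\left(Y \right)} = 2 Y^{2}$ ($N{\left(Y \right)} = Y 2 Y = 2 Y^{2}$)
$14 \left(\left(-21 + N{\left(-2 \right)}\right) + 124\right) = 14 \left(\left(-21 + 2 \left(-2\right)^{2}\right) + 124\right) = 14 \left(\left(-21 + 2 \cdot 4\right) + 124\right) = 14 \left(\left(-21 + 8\right) + 124\right) = 14 \left(-13 + 124\right) = 14 \cdot 111 = 1554$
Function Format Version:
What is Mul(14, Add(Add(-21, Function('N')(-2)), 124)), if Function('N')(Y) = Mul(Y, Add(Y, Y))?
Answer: 1554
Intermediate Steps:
Function('N')(Y) = Mul(2, Pow(Y, 2)) (Function('N')(Y) = Mul(Y, Mul(2, Y)) = Mul(2, Pow(Y, 2)))
Mul(14, Add(Add(-21, Function('N')(-2)), 124)) = Mul(14, Add(Add(-21, Mul(2, Pow(-2, 2))), 124)) = Mul(14, Add(Add(-21, Mul(2, 4)), 124)) = Mul(14, Add(Add(-21, 8), 124)) = Mul(14, Add(-13, 124)) = Mul(14, 111) = 1554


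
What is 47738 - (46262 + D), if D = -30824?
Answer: 32300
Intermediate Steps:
47738 - (46262 + D) = 47738 - (46262 - 30824) = 47738 - 1*15438 = 47738 - 15438 = 32300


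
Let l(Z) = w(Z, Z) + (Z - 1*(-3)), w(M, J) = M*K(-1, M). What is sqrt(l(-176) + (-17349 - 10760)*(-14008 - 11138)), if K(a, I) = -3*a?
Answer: sqrt(706828213) ≈ 26586.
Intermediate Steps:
w(M, J) = 3*M (w(M, J) = M*(-3*(-1)) = M*3 = 3*M)
l(Z) = 3 + 4*Z (l(Z) = 3*Z + (Z - 1*(-3)) = 3*Z + (Z + 3) = 3*Z + (3 + Z) = 3 + 4*Z)
sqrt(l(-176) + (-17349 - 10760)*(-14008 - 11138)) = sqrt((3 + 4*(-176)) + (-17349 - 10760)*(-14008 - 11138)) = sqrt((3 - 704) - 28109*(-25146)) = sqrt(-701 + 706828914) = sqrt(706828213)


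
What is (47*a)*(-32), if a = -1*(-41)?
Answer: -61664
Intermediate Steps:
a = 41
(47*a)*(-32) = (47*41)*(-32) = 1927*(-32) = -61664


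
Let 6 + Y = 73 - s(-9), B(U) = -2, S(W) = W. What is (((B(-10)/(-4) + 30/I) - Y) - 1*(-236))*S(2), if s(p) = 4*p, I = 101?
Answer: 27027/101 ≈ 267.59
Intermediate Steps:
Y = 103 (Y = -6 + (73 - 4*(-9)) = -6 + (73 - 1*(-36)) = -6 + (73 + 36) = -6 + 109 = 103)
(((B(-10)/(-4) + 30/I) - Y) - 1*(-236))*S(2) = (((-2/(-4) + 30/101) - 1*103) - 1*(-236))*2 = (((-2*(-1/4) + 30*(1/101)) - 103) + 236)*2 = (((1/2 + 30/101) - 103) + 236)*2 = ((161/202 - 103) + 236)*2 = (-20645/202 + 236)*2 = (27027/202)*2 = 27027/101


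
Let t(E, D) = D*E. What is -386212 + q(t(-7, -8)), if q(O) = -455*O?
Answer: -411692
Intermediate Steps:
-386212 + q(t(-7, -8)) = -386212 - (-3640)*(-7) = -386212 - 455*56 = -386212 - 25480 = -411692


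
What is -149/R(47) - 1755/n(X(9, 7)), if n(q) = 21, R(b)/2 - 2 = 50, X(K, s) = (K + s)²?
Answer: -61883/728 ≈ -85.004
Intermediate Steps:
R(b) = 104 (R(b) = 4 + 2*50 = 4 + 100 = 104)
-149/R(47) - 1755/n(X(9, 7)) = -149/104 - 1755/21 = -149*1/104 - 1755*1/21 = -149/104 - 585/7 = -61883/728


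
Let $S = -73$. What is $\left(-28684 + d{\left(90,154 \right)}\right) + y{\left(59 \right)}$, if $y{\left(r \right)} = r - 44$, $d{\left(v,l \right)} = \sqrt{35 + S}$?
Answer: $-28669 + i \sqrt{38} \approx -28669.0 + 6.1644 i$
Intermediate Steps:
$d{\left(v,l \right)} = i \sqrt{38}$ ($d{\left(v,l \right)} = \sqrt{35 - 73} = \sqrt{-38} = i \sqrt{38}$)
$y{\left(r \right)} = -44 + r$ ($y{\left(r \right)} = r - 44 = -44 + r$)
$\left(-28684 + d{\left(90,154 \right)}\right) + y{\left(59 \right)} = \left(-28684 + i \sqrt{38}\right) + \left(-44 + 59\right) = \left(-28684 + i \sqrt{38}\right) + 15 = -28669 + i \sqrt{38}$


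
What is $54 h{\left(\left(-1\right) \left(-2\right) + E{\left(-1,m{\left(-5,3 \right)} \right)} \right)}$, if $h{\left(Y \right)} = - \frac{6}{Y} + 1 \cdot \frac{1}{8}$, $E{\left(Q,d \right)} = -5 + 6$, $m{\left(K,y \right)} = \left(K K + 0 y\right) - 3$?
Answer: $- \frac{405}{4} \approx -101.25$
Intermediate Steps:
$m{\left(K,y \right)} = -3 + K^{2}$ ($m{\left(K,y \right)} = \left(K^{2} + 0\right) - 3 = K^{2} - 3 = -3 + K^{2}$)
$E{\left(Q,d \right)} = 1$
$h{\left(Y \right)} = \frac{1}{8} - \frac{6}{Y}$ ($h{\left(Y \right)} = - \frac{6}{Y} + 1 \cdot \frac{1}{8} = - \frac{6}{Y} + \frac{1}{8} = \frac{1}{8} - \frac{6}{Y}$)
$54 h{\left(\left(-1\right) \left(-2\right) + E{\left(-1,m{\left(-5,3 \right)} \right)} \right)} = 54 \frac{-48 + \left(\left(-1\right) \left(-2\right) + 1\right)}{8 \left(\left(-1\right) \left(-2\right) + 1\right)} = 54 \frac{-48 + \left(2 + 1\right)}{8 \left(2 + 1\right)} = 54 \frac{-48 + 3}{8 \cdot 3} = 54 \cdot \frac{1}{8} \cdot \frac{1}{3} \left(-45\right) = 54 \left(- \frac{15}{8}\right) = - \frac{405}{4}$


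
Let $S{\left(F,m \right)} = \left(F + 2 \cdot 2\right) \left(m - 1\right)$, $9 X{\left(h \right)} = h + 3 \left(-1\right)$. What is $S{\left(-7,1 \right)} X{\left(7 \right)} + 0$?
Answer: $0$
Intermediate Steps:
$X{\left(h \right)} = - \frac{1}{3} + \frac{h}{9}$ ($X{\left(h \right)} = \frac{h + 3 \left(-1\right)}{9} = \frac{h - 3}{9} = \frac{-3 + h}{9} = - \frac{1}{3} + \frac{h}{9}$)
$S{\left(F,m \right)} = \left(-1 + m\right) \left(4 + F\right)$ ($S{\left(F,m \right)} = \left(F + 4\right) \left(-1 + m\right) = \left(4 + F\right) \left(-1 + m\right) = \left(-1 + m\right) \left(4 + F\right)$)
$S{\left(-7,1 \right)} X{\left(7 \right)} + 0 = \left(-4 - -7 + 4 \cdot 1 - 7\right) \left(- \frac{1}{3} + \frac{1}{9} \cdot 7\right) + 0 = \left(-4 + 7 + 4 - 7\right) \left(- \frac{1}{3} + \frac{7}{9}\right) + 0 = 0 \cdot \frac{4}{9} + 0 = 0 + 0 = 0$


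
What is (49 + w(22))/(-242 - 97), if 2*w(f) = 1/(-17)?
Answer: -555/3842 ≈ -0.14446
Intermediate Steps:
w(f) = -1/34 (w(f) = (1/2)/(-17) = (1/2)*(-1/17) = -1/34)
(49 + w(22))/(-242 - 97) = (49 - 1/34)/(-242 - 97) = (1665/34)/(-339) = (1665/34)*(-1/339) = -555/3842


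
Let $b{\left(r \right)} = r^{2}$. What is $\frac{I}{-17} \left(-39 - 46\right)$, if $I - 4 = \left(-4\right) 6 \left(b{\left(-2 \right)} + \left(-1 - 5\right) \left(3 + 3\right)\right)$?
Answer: $3860$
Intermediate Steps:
$I = 772$ ($I = 4 + \left(-4\right) 6 \left(\left(-2\right)^{2} + \left(-1 - 5\right) \left(3 + 3\right)\right) = 4 - 24 \left(4 - 36\right) = 4 - -768 = 4 + 768 = 772$)
$\frac{I}{-17} \left(-39 - 46\right) = \frac{772}{-17} \left(-39 - 46\right) = 772 \left(- \frac{1}{17}\right) \left(-85\right) = \left(- \frac{772}{17}\right) \left(-85\right) = 3860$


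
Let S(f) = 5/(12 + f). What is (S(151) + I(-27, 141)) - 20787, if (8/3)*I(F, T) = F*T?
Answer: -28967831/1304 ≈ -22215.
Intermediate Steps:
S(f) = 5/(12 + f)
I(F, T) = 3*F*T/8 (I(F, T) = 3*(F*T)/8 = 3*F*T/8)
(S(151) + I(-27, 141)) - 20787 = (5/(12 + 151) + (3/8)*(-27)*141) - 20787 = (5/163 - 11421/8) - 20787 = -1861583/1304 - 20787 = -28967831/1304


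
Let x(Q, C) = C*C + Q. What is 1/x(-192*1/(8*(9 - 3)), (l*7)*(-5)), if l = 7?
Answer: 1/60021 ≈ 1.6661e-5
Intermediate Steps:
x(Q, C) = Q + C² (x(Q, C) = C² + Q = Q + C²)
1/x(-192*1/(8*(9 - 3)), (l*7)*(-5)) = 1/(-192*1/(8*(9 - 3)) + ((7*7)*(-5))²) = 1/(-192/(6*8) + (49*(-5))²) = 1/(-192/48 + (-245)²) = 1/(-192*1/48 + 60025) = 1/(-4 + 60025) = 1/60021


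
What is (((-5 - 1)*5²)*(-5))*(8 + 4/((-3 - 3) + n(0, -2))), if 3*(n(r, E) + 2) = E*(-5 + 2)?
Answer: 5500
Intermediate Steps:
n(r, E) = -2 - E (n(r, E) = -2 + (E*(-5 + 2))/3 = -2 + (E*(-3))/3 = -2 + (-3*E)/3 = -2 - E)
(((-5 - 1)*5²)*(-5))*(8 + 4/((-3 - 3) + n(0, -2))) = (((-5 - 1)*5²)*(-5))*(8 + 4/((-3 - 3) + (-2 - 1*(-2)))) = (-6*25*(-5))*(8 + 4/(-6 + (-2 + 2))) = (-150*(-5))*(8 + 4/(-6 + 0)) = 750*(8 + 4/(-6)) = 750*(8 + 4*(-⅙)) = 750*(8 - ⅔) = 750*(22/3) = 5500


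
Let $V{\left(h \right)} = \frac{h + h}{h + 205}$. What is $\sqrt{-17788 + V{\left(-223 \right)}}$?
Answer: $\frac{i \sqrt{159869}}{3} \approx 133.28 i$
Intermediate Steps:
$V{\left(h \right)} = \frac{2 h}{205 + h}$
$\sqrt{-17788 + V{\left(-223 \right)}} = \sqrt{-17788 + 2 \left(-223\right) \frac{1}{205 - 223}} = \sqrt{-17788 + 2 \left(-223\right) \frac{1}{-18}} = \sqrt{-17788 + 2 \left(-223\right) \left(- \frac{1}{18}\right)} = \sqrt{-17788 + \frac{223}{9}} = \sqrt{- \frac{159869}{9}} = \frac{i \sqrt{159869}}{3}$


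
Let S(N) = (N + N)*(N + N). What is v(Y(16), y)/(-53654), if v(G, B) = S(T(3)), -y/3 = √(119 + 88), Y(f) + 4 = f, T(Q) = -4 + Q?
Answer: -2/26827 ≈ -7.4552e-5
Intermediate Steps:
Y(f) = -4 + f
S(N) = 4*N² (S(N) = (2*N)*(2*N) = 4*N²)
y = -9*√23 (y = -3*√(119 + 88) = -9*√23 ≈ -43.162)
v(G, B) = 4 (v(G, B) = 4*(-4 + 3)² = 4*(-1)² = 4*1 = 4)
v(Y(16), y)/(-53654) = 4/(-53654) = 4*(-1/53654) = -2/26827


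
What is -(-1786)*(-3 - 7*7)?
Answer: -92872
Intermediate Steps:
-(-1786)*(-3 - 7*7) = -(-1786)*(-3 - 49) = -(-1786)*(-52) = -1*92872 = -92872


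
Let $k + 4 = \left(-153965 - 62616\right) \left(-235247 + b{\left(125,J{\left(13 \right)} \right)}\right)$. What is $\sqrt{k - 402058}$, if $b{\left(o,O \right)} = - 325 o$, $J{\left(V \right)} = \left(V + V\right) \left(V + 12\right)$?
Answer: $\sqrt{59748231570} \approx 2.4443 \cdot 10^{5}$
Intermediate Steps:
$J{\left(V \right)} = 2 V \left(12 + V\right)$
$k = 59748633628$ ($k = -4 + \left(-153965 - 62616\right) \left(-235247 - 40625\right) = -4 - 216581 \left(-235247 - 40625\right) = -4 - -59748633632 = -4 + 59748633632 = 59748633628$)
$\sqrt{k - 402058} = \sqrt{59748633628 - 402058} = \sqrt{59748231570}$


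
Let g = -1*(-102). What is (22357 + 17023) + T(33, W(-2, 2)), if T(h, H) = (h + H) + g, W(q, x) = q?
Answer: 39513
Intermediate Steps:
g = 102
T(h, H) = 102 + H + h (T(h, H) = (h + H) + 102 = (H + h) + 102 = 102 + H + h)
(22357 + 17023) + T(33, W(-2, 2)) = (22357 + 17023) + (102 - 2 + 33) = 39380 + 133 = 39513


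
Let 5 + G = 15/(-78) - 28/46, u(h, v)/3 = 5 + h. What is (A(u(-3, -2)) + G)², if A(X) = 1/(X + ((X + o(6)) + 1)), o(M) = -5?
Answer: 184334929/5721664 ≈ 32.217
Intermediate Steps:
u(h, v) = 15 + 3*h (u(h, v) = 3*(5 + h) = 15 + 3*h)
G = -3469/598 (G = -5 + (15/(-78) - 28/46) = -5 + (15*(-1/78) - 28*1/46) = -5 + (-5/26 - 14/23) = -5 - 479/598 = -3469/598 ≈ -5.8010)
A(X) = 1/(-4 + 2*X) (A(X) = 1/(X + ((X - 5) + 1)) = 1/(X + ((-5 + X) + 1)) = 1/(X + (-4 + X)) = 1/(-4 + 2*X))
(A(u(-3, -2)) + G)² = (1/(2*(-2 + (15 + 3*(-3)))) - 3469/598)² = (1/(2*(-2 + (15 - 9))) - 3469/598)² = (1/(2*(-2 + 6)) - 3469/598)² = ((½)/4 - 3469/598)² = ((½)*(¼) - 3469/598)² = (⅛ - 3469/598)² = (-13577/2392)² = 184334929/5721664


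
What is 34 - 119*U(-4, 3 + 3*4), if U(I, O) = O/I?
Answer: 1921/4 ≈ 480.25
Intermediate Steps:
34 - 119*U(-4, 3 + 3*4) = 34 - 119*(3 + 3*4)/(-4) = 34 - 119*(3 + 12)*(-1)/4 = 34 - 1785*(-1)/4 = 34 - 119*(-15/4) = 34 + 1785/4 = 1921/4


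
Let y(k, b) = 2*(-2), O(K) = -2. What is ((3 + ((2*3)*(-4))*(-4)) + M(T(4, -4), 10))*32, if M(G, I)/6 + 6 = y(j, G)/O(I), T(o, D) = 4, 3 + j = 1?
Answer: 2400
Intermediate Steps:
j = -2 (j = -3 + 1 = -2)
y(k, b) = -4
M(G, I) = -24 (M(G, I) = -36 + 6*(-4/(-2)) = -36 + 6*(-4*(-½)) = -36 + 6*2 = -36 + 12 = -24)
((3 + ((2*3)*(-4))*(-4)) + M(T(4, -4), 10))*32 = ((3 + ((2*3)*(-4))*(-4)) - 24)*32 = ((3 + (6*(-4))*(-4)) - 24)*32 = ((3 - 24*(-4)) - 24)*32 = ((3 + 96) - 24)*32 = (99 - 24)*32 = 75*32 = 2400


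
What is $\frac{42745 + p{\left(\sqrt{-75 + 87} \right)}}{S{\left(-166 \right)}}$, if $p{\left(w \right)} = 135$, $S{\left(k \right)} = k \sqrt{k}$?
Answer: $\frac{10720 i \sqrt{166}}{6889} \approx 20.049 i$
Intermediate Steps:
$S{\left(k \right)} = k^{\frac{3}{2}}$
$\frac{42745 + p{\left(\sqrt{-75 + 87} \right)}}{S{\left(-166 \right)}} = \frac{42745 + 135}{\left(-166\right)^{\frac{3}{2}}} = \frac{42880}{\left(-166\right) i \sqrt{166}} = 42880 \frac{i \sqrt{166}}{27556} = \frac{10720 i \sqrt{166}}{6889}$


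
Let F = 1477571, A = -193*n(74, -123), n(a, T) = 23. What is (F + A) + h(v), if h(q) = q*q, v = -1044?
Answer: 2563068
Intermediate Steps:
h(q) = q²
A = -4439 (A = -193*23 = -4439)
(F + A) + h(v) = (1477571 - 4439) + (-1044)² = 1473132 + 1089936 = 2563068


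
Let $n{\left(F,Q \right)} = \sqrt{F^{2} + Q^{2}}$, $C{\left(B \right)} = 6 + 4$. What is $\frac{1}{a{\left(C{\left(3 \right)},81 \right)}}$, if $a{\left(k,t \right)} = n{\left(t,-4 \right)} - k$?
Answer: $\frac{10}{6477} + \frac{\sqrt{6577}}{6477} \approx 0.014065$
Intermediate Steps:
$C{\left(B \right)} = 10$
$a{\left(k,t \right)} = \sqrt{16 + t^{2}} - k$ ($a{\left(k,t \right)} = \sqrt{t^{2} + \left(-4\right)^{2}} - k = \sqrt{t^{2} + 16} - k = \sqrt{16 + t^{2}} - k$)
$\frac{1}{a{\left(C{\left(3 \right)},81 \right)}} = \frac{1}{\sqrt{16 + 81^{2}} - 10} = \frac{1}{\sqrt{16 + 6561} - 10} = \frac{1}{\sqrt{6577} - 10} = \frac{1}{-10 + \sqrt{6577}}$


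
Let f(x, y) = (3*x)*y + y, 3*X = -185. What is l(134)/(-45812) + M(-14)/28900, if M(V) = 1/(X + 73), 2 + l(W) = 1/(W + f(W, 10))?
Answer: 1094299213/23430240459600 ≈ 4.6705e-5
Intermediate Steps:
X = -185/3 (X = (⅓)*(-185) = -185/3 ≈ -61.667)
f(x, y) = y + 3*x*y (f(x, y) = 3*x*y + y = y + 3*x*y)
l(W) = -2 + 1/(10 + 31*W) (l(W) = -2 + 1/(W + 10*(1 + 3*W)) = -2 + 1/(W + (10 + 30*W)) = -2 + 1/(10 + 31*W))
M(V) = 3/34 (M(V) = 1/(-185/3 + 73) = 1/(34/3) = 3/34)
l(134)/(-45812) + M(-14)/28900 = ((-19 - 62*134)/(10 + 31*134))/(-45812) + (3/34)/28900 = ((-19 - 8308)/(10 + 4154))*(-1/45812) + (3/34)*(1/28900) = (-8327/4164)*(-1/45812) + 3/982600 = ((1/4164)*(-8327))*(-1/45812) + 3/982600 = -8327/4164*(-1/45812) + 3/982600 = 8327/190761168 + 3/982600 = 1094299213/23430240459600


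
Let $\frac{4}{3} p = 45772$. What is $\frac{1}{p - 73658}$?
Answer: $- \frac{1}{39329} \approx -2.5427 \cdot 10^{-5}$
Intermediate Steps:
$p = 34329$ ($p = \frac{3}{4} \cdot 45772 = 34329$)
$\frac{1}{p - 73658} = \frac{1}{34329 - 73658} = \frac{1}{-39329} = - \frac{1}{39329}$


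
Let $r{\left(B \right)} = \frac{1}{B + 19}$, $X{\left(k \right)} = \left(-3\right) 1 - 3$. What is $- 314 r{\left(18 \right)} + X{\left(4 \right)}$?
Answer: $- \frac{536}{37} \approx -14.486$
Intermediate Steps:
$X{\left(k \right)} = -6$ ($X{\left(k \right)} = -3 - 3 = -6$)
$r{\left(B \right)} = \frac{1}{19 + B}$
$- 314 r{\left(18 \right)} + X{\left(4 \right)} = - \frac{314}{19 + 18} - 6 = - \frac{314}{37} - 6 = - \frac{536}{37}$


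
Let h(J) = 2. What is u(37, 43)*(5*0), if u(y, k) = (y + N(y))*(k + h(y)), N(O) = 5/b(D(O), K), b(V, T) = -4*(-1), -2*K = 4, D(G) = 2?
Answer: 0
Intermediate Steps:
K = -2 (K = -½*4 = -2)
b(V, T) = 4
N(O) = 5/4
u(y, k) = (2 + k)*(5/4 + y) (u(y, k) = (y + 5/4)*(k + 2) = (5/4 + y)*(2 + k) = (2 + k)*(5/4 + y))
u(37, 43)*(5*0) = (5/2 + 2*37 + (5/4)*43 + 43*37)*(5*0) = (5/2 + 74 + 215/4 + 1591)*0 = (6885/4)*0 = 0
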